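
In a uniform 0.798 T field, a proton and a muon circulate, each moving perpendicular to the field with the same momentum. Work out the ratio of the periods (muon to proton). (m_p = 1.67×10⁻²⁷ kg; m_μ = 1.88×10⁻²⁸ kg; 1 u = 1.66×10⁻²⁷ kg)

ratio ≈ 0.113

T = 2πm/(qB) is independent of speed, so T₂/T₁ = (m₂/q₂)/(m₁/q₁).
T_{muon}/T_{proton} = (1.88×10^-28/1e) / (1.67×10^-27/1e) = 0.113.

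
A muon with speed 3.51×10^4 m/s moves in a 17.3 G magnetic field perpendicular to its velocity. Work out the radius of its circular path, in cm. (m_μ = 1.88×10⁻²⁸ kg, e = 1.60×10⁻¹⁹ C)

r ≈ 2.38 cm

The magnetic force provides the centripetal force: qvB = mv²/r, so r = mv/(qB).
r = (1.88×10^-28 kg)(3.51×10^4 m/s) / [(1×1.60×10^-19 C)(1.73×10^-3 T)] = 0.0238 m.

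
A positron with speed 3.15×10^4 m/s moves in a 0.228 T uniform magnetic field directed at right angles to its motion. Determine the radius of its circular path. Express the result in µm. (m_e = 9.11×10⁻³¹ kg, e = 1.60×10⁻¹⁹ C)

r ≈ 0.787 µm

The magnetic force provides the centripetal force: qvB = mv²/r, so r = mv/(qB).
r = (9.11×10^-31 kg)(3.15×10^4 m/s) / [(1×1.60×10^-19 C)(0.228 T)] = 7.87×10^-7 m.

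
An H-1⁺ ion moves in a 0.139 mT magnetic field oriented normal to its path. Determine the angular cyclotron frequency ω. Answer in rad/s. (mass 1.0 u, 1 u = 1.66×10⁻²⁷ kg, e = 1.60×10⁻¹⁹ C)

ω = qB/m = (1×1.60×10^-19)(1.39×10^-4) / (1.66×10^-27) = 1.34×10^4 rad/s.

ω ≈ 1.34×10^4 rad/s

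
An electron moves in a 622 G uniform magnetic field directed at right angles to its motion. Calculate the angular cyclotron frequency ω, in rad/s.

ω ≈ 1.09×10^10 rad/s

ω = qB/m = (1×1.60×10^-19)(0.0622) / (9.11×10^-31) = 1.09×10^10 rad/s.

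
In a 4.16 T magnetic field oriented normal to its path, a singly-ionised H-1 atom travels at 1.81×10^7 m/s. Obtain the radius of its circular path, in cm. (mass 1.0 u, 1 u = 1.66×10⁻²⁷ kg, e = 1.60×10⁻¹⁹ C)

The magnetic force provides the centripetal force: qvB = mv²/r, so r = mv/(qB).
r = (1.66×10^-27 kg)(1.81×10^7 m/s) / [(1×1.60×10^-19 C)(4.16 T)] = 0.0451 m.

r ≈ 4.51 cm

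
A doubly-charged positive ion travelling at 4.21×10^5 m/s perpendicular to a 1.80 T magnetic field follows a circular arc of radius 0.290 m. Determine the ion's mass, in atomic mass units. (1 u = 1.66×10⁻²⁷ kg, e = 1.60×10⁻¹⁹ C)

qvB = mv²/r ⇒ m = qBr/v.
m = (2×1.60×10^-19)(1.80)(0.290) / (4.21×10^5) = 3.97×10^-25 kg = 239 u.

m ≈ 239 u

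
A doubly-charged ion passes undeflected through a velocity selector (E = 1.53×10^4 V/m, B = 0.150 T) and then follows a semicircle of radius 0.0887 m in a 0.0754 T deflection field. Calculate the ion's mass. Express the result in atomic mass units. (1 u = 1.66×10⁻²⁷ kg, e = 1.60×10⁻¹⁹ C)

m ≈ 12.6 u

v = E/B₁ = 1.02×10^5 m/s.
From r = mv/(qB₂), m = qB₂r/v = (2×1.60×10^-19)(0.0754)(0.0887) / (1.02×10^5) = 2.10×10^-26 kg.
In atomic mass units: m = 2.10×10^-26 / 1.66×10^-27 = 12.6 u.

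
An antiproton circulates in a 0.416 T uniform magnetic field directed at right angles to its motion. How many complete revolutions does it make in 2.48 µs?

N = 15

T = 2πm/(qB) = 2π(1.67×10^-27) / [(1×1.60×10^-19)(0.416)] = 1.5765×10^-7 s.
N = t/T = 2.48×10^-6 / 1.5765×10^-7 ≈ 15.73, so 15 complete revolutions.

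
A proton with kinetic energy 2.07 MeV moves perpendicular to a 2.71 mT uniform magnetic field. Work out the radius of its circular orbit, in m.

r ≈ 76.7 m

Convert the energy: K = 2.07 MeV = 3.31×10^-13 J.
v = √(2K/m) = √(2·3.31×10^-13/1.67×10^-27) = 1.99×10^7 m/s.
r = mv/(qB) = (1.67×10^-27)(1.99×10^7) / [(1×1.60×10^-19)(2.71×10^-3)] = 76.7 m.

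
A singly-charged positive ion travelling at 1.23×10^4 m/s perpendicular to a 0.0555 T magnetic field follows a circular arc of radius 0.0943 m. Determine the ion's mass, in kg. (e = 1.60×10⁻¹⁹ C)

qvB = mv²/r ⇒ m = qBr/v.
m = (1×1.60×10^-19)(0.0555)(0.0943) / (1.23×10^4) = 6.81×10^-26 kg.

m ≈ 6.81×10^-26 kg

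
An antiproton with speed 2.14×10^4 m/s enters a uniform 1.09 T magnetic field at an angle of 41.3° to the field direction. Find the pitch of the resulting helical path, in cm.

The velocity component along B is v∥ = v cos41.3° = 1.61×10^4 m/s.
The cyclotron period T = 2πm/(qB) = 6.02×10^-8 s is set by m, q, B alone.
Pitch = v∥·T = (1.61×10^4)(6.02×10^-8) = 9.67×10^-4 m.

pitch ≈ 0.0967 cm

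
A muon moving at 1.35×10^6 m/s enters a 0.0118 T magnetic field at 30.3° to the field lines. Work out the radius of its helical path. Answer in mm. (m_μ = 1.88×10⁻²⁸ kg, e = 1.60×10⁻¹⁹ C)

Only the perpendicular component v⊥ = v sin30.3° = 6.81×10^5 m/s is bent by the field.
r = m v⊥ /(qB) = (1.88×10^-28)(6.81×10^5) / [(1×1.60×10^-19)(0.0118)] = 0.0678 m.

r ≈ 67.8 mm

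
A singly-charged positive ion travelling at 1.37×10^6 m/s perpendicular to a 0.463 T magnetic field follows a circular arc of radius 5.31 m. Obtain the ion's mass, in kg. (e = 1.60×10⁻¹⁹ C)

qvB = mv²/r ⇒ m = qBr/v.
m = (1×1.60×10^-19)(0.463)(5.31) / (1.37×10^6) = 2.87×10^-25 kg.

m ≈ 2.87×10^-25 kg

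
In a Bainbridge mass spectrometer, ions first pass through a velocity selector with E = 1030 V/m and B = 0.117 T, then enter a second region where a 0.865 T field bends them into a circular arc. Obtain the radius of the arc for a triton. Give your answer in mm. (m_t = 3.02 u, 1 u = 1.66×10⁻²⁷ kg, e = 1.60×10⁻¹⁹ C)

The selector passes v = E/B = 1030/0.117 = 8800 m/s.
In the deflection region, r = mv/(qB₂) = (5.01×10^-27)(8800) / [(1×1.60×10^-19)(0.865)] = 3.19×10^-4 m.

r ≈ 0.319 mm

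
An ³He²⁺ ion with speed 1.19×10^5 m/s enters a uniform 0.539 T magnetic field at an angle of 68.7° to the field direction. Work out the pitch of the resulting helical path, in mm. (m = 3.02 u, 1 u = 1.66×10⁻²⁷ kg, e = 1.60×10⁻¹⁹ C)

pitch ≈ 7.89 mm

The velocity component along B is v∥ = v cos68.7° = 4.32×10^4 m/s.
The cyclotron period T = 2πm/(qB) = 1.83×10^-7 s is set by m, q, B alone.
Pitch = v∥·T = (4.32×10^4)(1.83×10^-7) = 7.89×10^-3 m.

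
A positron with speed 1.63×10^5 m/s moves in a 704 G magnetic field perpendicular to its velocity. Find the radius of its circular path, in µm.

The magnetic force provides the centripetal force: qvB = mv²/r, so r = mv/(qB).
r = (9.11×10^-31 kg)(1.63×10^5 m/s) / [(1×1.60×10^-19 C)(0.0704 T)] = 1.32×10^-5 m.

r ≈ 13.2 µm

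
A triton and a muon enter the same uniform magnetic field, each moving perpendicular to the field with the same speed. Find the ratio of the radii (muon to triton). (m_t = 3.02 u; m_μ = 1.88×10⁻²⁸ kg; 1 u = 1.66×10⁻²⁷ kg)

r = mv/(qB) ⇒ at equal v, r ∝ m/q.
r_{muon}/r_{triton} = 0.0375.

ratio ≈ 0.0375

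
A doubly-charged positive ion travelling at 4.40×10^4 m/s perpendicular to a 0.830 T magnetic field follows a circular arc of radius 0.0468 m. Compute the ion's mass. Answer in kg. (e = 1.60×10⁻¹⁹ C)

qvB = mv²/r ⇒ m = qBr/v.
m = (2×1.60×10^-19)(0.830)(0.0468) / (4.40×10^4) = 2.83×10^-25 kg.

m ≈ 2.83×10^-25 kg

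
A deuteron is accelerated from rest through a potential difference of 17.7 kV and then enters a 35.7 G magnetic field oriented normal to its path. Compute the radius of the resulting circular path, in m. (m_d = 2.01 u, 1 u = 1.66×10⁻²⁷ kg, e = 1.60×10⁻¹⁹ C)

r ≈ 7.61 m

The kinetic energy gained is K = qV = (1×1.60×10^-19)(1.77×10^4) = 2.83×10^-15 J.
v = √(2K/m) = 1.30×10^6 m/s.
r = mv/(qB) = (3.34×10^-27)(1.30×10^6) / [(1×1.60×10^-19)(3.57×10^-3)] = 7.61 m.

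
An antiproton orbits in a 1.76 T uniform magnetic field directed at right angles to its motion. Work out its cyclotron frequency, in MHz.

f = qB/(2πm) = (1×1.60×10^-19)(1.76) / [2π(1.67×10^-27)] = 2.68×10^7 Hz.

f ≈ 26.8 MHz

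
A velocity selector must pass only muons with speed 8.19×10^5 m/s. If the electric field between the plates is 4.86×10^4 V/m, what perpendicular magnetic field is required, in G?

B ≈ 593 G

qE = qvB ⇒ B = E/v = (4.86×10^4) / (8.19×10^5) = 0.0593 T.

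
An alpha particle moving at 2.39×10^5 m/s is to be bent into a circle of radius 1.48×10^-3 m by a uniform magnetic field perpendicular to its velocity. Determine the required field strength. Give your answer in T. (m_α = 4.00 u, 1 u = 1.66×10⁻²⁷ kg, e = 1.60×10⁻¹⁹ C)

qvB = mv²/r gives B = mv/(qr).
B = (6.64×10^-27)(2.39×10^5) / [(2×1.60×10^-19)(1.48×10^-3)] = 3.35 T.

B ≈ 3.35 T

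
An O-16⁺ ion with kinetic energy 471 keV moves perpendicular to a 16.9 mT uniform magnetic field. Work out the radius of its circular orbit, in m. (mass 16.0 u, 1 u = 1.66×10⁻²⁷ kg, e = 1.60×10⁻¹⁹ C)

r ≈ 23.4 m

Convert the energy: K = 471 keV = 7.54×10^-14 J.
v = √(2K/m) = √(2·7.54×10^-14/2.66×10^-26) = 2.38×10^6 m/s.
r = mv/(qB) = (2.66×10^-26)(2.38×10^6) / [(1×1.60×10^-19)(0.0169)] = 23.4 m.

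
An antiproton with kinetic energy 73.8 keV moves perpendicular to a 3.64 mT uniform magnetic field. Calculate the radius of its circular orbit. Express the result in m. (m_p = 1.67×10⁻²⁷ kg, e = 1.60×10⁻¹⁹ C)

Convert the energy: K = 73.8 keV = 1.18×10^-14 J.
v = √(2K/m) = √(2·1.18×10^-14/1.67×10^-27) = 3.76×10^6 m/s.
r = mv/(qB) = (1.67×10^-27)(3.76×10^6) / [(1×1.60×10^-19)(3.64×10^-3)] = 10.8 m.

r ≈ 10.8 m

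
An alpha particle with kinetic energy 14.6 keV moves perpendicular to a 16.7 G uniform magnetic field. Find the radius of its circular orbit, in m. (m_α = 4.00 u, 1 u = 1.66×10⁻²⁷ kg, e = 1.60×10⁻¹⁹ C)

r ≈ 10.4 m

Convert the energy: K = 14.6 keV = 2.34×10^-15 J.
v = √(2K/m) = √(2·2.34×10^-15/6.64×10^-27) = 8.39×10^5 m/s.
r = mv/(qB) = (6.64×10^-27)(8.39×10^5) / [(2×1.60×10^-19)(1.67×10^-3)] = 10.4 m.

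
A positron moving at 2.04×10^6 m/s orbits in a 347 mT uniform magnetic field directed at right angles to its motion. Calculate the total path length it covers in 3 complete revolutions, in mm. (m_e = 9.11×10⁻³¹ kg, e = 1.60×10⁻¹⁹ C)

L ≈ 0.631 mm

r = mv/(qB) = 3.35×10^-5 m, so one revolution covers 2πr = 2.10×10^-4 m.
In 3 revolutions: L = 3·2πr = 6.31×10^-4 m.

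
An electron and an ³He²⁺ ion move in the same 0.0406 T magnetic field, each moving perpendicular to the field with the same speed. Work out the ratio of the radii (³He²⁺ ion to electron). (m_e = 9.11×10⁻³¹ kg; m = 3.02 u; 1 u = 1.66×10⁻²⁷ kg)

ratio ≈ 2750

r = mv/(qB) ⇒ at equal v, r ∝ m/q.
r_{³He²⁺ ion}/r_{electron} = 2750.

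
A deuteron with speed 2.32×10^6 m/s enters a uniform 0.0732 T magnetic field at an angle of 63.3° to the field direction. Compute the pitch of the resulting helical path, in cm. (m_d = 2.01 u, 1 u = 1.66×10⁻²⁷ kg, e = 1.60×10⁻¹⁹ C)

pitch ≈ 187 cm

The velocity component along B is v∥ = v cos63.3° = 1.04×10^6 m/s.
The cyclotron period T = 2πm/(qB) = 1.79×10^-6 s is set by m, q, B alone.
Pitch = v∥·T = (1.04×10^6)(1.79×10^-6) = 1.87 m.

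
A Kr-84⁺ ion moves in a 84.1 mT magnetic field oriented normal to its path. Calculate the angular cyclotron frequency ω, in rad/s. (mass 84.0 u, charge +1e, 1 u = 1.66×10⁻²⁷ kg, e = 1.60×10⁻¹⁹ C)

ω = qB/m = (1×1.60×10^-19)(0.0841) / (1.39×10^-25) = 9.65×10^4 rad/s.

ω ≈ 9.65×10^4 rad/s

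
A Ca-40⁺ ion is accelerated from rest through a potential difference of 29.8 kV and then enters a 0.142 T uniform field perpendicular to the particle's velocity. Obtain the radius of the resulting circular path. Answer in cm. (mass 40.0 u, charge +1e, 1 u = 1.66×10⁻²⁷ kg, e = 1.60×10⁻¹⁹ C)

The kinetic energy gained is K = qV = (1×1.60×10^-19)(2.98×10^4) = 4.77×10^-15 J.
v = √(2K/m) = 3.79×10^5 m/s.
r = mv/(qB) = (6.64×10^-26)(3.79×10^5) / [(1×1.60×10^-19)(0.142)] = 1.11 m.

r ≈ 111 cm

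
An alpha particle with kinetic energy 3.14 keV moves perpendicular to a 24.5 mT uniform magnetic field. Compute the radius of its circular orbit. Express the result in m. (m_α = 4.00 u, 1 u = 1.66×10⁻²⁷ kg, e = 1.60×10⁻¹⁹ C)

r ≈ 0.329 m

Convert the energy: K = 3.14 keV = 5.02×10^-16 J.
v = √(2K/m) = √(2·5.02×10^-16/6.64×10^-27) = 3.89×10^5 m/s.
r = mv/(qB) = (6.64×10^-27)(3.89×10^5) / [(2×1.60×10^-19)(0.0245)] = 0.329 m.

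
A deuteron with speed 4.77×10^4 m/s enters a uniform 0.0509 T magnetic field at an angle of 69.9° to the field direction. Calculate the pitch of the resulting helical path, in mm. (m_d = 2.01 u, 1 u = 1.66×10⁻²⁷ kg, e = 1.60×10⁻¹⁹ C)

pitch ≈ 42.2 mm

The velocity component along B is v∥ = v cos69.9° = 1.64×10^4 m/s.
The cyclotron period T = 2πm/(qB) = 2.57×10^-6 s is set by m, q, B alone.
Pitch = v∥·T = (1.64×10^4)(2.57×10^-6) = 0.0422 m.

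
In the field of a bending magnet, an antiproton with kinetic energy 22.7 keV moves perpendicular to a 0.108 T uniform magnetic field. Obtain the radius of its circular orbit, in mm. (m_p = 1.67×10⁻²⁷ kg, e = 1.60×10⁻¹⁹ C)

r ≈ 202 mm

Convert the energy: K = 22.7 keV = 3.63×10^-15 J.
v = √(2K/m) = √(2·3.63×10^-15/1.67×10^-27) = 2.09×10^6 m/s.
r = mv/(qB) = (1.67×10^-27)(2.09×10^6) / [(1×1.60×10^-19)(0.108)] = 0.202 m.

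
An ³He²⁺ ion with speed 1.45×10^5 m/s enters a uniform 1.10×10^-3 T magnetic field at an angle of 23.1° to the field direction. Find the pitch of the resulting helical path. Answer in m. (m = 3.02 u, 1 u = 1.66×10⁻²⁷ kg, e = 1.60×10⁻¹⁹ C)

pitch ≈ 11.9 m

The velocity component along B is v∥ = v cos23.1° = 1.33×10^5 m/s.
The cyclotron period T = 2πm/(qB) = 8.95×10^-5 s is set by m, q, B alone.
Pitch = v∥·T = (1.33×10^5)(8.95×10^-5) = 11.9 m.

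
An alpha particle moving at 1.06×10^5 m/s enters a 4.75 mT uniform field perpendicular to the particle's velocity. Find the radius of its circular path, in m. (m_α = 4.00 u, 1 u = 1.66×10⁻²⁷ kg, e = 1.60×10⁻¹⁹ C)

r ≈ 0.463 m

The magnetic force provides the centripetal force: qvB = mv²/r, so r = mv/(qB).
r = (6.64×10^-27 kg)(1.06×10^5 m/s) / [(2×1.60×10^-19 C)(4.75×10^-3 T)] = 0.463 m.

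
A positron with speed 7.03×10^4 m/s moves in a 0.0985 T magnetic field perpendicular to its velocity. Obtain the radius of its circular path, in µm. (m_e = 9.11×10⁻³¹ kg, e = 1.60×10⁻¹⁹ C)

r ≈ 4.06 µm

The magnetic force provides the centripetal force: qvB = mv²/r, so r = mv/(qB).
r = (9.11×10^-31 kg)(7.03×10^4 m/s) / [(1×1.60×10^-19 C)(0.0985 T)] = 4.06×10^-6 m.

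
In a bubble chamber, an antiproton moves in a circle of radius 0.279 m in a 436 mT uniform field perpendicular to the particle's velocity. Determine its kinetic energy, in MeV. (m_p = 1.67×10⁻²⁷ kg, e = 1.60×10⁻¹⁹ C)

v = qBr/m = (1×1.60×10^-19)(0.436)(0.279) / (1.67×10^-27) = 1.17×10^7 m/s.
K = ½mv² = 0.5·(1.67×10^-27)·(1.17×10^7)² = 1.13×10^-13 J = 0.709 MeV.

K ≈ 0.709 MeV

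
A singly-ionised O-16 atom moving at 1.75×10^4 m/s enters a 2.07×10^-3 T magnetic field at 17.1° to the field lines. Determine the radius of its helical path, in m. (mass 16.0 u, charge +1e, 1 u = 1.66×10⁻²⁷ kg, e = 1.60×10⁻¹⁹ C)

r ≈ 0.413 m

Only the perpendicular component v⊥ = v sin17.1° = 5150 m/s is bent by the field.
r = m v⊥ /(qB) = (2.66×10^-26)(5150) / [(1×1.60×10^-19)(2.07×10^-3)] = 0.413 m.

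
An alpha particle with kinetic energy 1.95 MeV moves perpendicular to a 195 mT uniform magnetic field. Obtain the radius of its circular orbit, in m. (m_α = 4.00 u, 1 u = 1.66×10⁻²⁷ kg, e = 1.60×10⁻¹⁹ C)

Convert the energy: K = 1.95 MeV = 3.12×10^-13 J.
v = √(2K/m) = √(2·3.12×10^-13/6.64×10^-27) = 9.69×10^6 m/s.
r = mv/(qB) = (6.64×10^-27)(9.69×10^6) / [(2×1.60×10^-19)(0.195)] = 1.03 m.

r ≈ 1.03 m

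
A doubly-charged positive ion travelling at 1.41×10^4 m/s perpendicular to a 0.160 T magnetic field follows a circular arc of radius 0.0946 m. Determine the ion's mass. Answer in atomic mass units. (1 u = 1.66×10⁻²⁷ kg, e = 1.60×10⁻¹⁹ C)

qvB = mv²/r ⇒ m = qBr/v.
m = (2×1.60×10^-19)(0.160)(0.0946) / (1.41×10^4) = 3.44×10^-25 kg = 207 u.

m ≈ 207 u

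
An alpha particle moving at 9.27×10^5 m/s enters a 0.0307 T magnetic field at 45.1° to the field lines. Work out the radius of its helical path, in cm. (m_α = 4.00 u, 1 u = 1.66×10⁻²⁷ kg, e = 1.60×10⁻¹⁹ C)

r ≈ 44.4 cm

Only the perpendicular component v⊥ = v sin45.1° = 6.57×10^5 m/s is bent by the field.
r = m v⊥ /(qB) = (6.64×10^-27)(6.57×10^5) / [(2×1.60×10^-19)(0.0307)] = 0.444 m.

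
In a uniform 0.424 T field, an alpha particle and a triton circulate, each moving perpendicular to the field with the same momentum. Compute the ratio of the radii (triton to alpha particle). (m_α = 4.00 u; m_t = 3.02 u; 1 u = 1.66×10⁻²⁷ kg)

r = p/(qB) ⇒ at equal p, r ∝ 1/q.
r_{triton}/r_{alpha particle} = 2.00.

ratio ≈ 2.00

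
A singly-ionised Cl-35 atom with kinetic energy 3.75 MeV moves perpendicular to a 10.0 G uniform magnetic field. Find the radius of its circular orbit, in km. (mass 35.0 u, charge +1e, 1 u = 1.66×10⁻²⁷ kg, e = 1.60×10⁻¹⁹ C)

r ≈ 1.65 km

Convert the energy: K = 3.75 MeV = 6.00×10^-13 J.
v = √(2K/m) = √(2·6.00×10^-13/5.81×10^-26) = 4.54×10^6 m/s.
r = mv/(qB) = (5.81×10^-26)(4.54×10^6) / [(1×1.60×10^-19)(1.00×10^-3)] = 1650 m.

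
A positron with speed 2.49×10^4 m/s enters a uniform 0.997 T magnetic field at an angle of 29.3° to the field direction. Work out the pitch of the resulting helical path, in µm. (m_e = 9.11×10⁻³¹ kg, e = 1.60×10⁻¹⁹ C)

The velocity component along B is v∥ = v cos29.3° = 2.17×10^4 m/s.
The cyclotron period T = 2πm/(qB) = 3.59×10^-11 s is set by m, q, B alone.
Pitch = v∥·T = (2.17×10^4)(3.59×10^-11) = 7.79×10^-7 m.

pitch ≈ 0.779 µm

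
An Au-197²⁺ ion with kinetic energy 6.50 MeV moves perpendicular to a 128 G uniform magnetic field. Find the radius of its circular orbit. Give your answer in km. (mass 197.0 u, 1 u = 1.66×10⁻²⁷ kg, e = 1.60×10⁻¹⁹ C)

Convert the energy: K = 6.50 MeV = 1.04×10^-12 J.
v = √(2K/m) = √(2·1.04×10^-12/3.27×10^-25) = 2.52×10^6 m/s.
r = mv/(qB) = (3.27×10^-25)(2.52×10^6) / [(2×1.60×10^-19)(0.0128)] = 201 m.

r ≈ 0.201 km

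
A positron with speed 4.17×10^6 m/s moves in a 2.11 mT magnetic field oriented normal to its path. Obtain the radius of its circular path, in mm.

r ≈ 11.3 mm

The magnetic force provides the centripetal force: qvB = mv²/r, so r = mv/(qB).
r = (9.11×10^-31 kg)(4.17×10^6 m/s) / [(1×1.60×10^-19 C)(2.11×10^-3 T)] = 0.0113 m.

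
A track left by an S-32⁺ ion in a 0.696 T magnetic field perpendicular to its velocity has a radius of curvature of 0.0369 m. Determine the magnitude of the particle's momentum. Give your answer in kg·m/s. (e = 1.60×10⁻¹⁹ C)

Since qvB = mv²/r, the momentum p = mv = qBr.
p = (1×1.60×10^-19)(0.696)(0.0369) = 4.11×10^-21 kg·m/s.

p ≈ 4.11×10^-21 kg·m/s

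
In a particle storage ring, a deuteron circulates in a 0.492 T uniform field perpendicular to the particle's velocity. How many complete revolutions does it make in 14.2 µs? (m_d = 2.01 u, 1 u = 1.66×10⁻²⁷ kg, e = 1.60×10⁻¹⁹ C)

N = 53

T = 2πm/(qB) = 2π(3.3366×10^-27) / [(1×1.60×10^-19)(0.492)] = 2.6632×10^-7 s.
N = t/T = 1.42×10^-5 / 2.6632×10^-7 ≈ 53.32, so 53 complete revolutions.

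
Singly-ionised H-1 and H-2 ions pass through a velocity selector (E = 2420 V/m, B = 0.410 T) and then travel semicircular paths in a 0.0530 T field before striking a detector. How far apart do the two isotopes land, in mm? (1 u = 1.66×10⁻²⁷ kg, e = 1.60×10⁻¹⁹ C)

Both emerge at v = E/B₁ = 5900 m/s.
r = mv/(qB₂), so r₁ = 1.16×10^-3 m and r₂ = 2.31×10^-3 m, giving Δr = 1.16×10^-3 m.
After a semicircle each ion lands a diameter 2r from the entry slit, so the separation is 2Δr = 2.31×10^-3 m.

Δd ≈ 2.31 mm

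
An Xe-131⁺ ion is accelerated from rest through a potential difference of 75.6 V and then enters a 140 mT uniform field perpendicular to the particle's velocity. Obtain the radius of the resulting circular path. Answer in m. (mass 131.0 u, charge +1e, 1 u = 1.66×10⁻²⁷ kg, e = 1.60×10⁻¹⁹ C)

r ≈ 0.102 m

The kinetic energy gained is K = qV = (1×1.60×10^-19)(75.6) = 1.21×10^-17 J.
v = √(2K/m) = 1.05×10^4 m/s.
r = mv/(qB) = (2.17×10^-25)(1.05×10^4) / [(1×1.60×10^-19)(0.140)] = 0.102 m.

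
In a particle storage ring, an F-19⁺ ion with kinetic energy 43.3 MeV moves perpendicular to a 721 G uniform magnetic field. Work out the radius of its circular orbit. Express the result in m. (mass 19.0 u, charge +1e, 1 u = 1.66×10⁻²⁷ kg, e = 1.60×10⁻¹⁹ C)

Convert the energy: K = 43.3 MeV = 6.93×10^-12 J.
v = √(2K/m) = √(2·6.93×10^-12/3.15×10^-26) = 2.10×10^7 m/s.
r = mv/(qB) = (3.15×10^-26)(2.10×10^7) / [(1×1.60×10^-19)(0.0721)] = 57.3 m.

r ≈ 57.3 m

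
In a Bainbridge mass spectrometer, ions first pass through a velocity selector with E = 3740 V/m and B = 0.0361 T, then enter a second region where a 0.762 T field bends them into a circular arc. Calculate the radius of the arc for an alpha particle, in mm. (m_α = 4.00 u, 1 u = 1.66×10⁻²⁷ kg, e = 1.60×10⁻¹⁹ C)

The selector passes v = E/B = 3740/0.0361 = 1.04×10^5 m/s.
In the deflection region, r = mv/(qB₂) = (6.64×10^-27)(1.04×10^5) / [(2×1.60×10^-19)(0.762)] = 2.82×10^-3 m.

r ≈ 2.82 mm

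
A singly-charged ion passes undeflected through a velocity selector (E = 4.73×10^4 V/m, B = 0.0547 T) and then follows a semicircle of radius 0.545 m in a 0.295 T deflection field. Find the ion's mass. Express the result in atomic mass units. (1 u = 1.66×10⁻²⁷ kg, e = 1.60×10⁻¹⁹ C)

m ≈ 17.9 u

v = E/B₁ = 8.65×10^5 m/s.
From r = mv/(qB₂), m = qB₂r/v = (1×1.60×10^-19)(0.295)(0.545) / (8.65×10^5) = 2.97×10^-26 kg.
In atomic mass units: m = 2.97×10^-26 / 1.66×10^-27 = 17.9 u.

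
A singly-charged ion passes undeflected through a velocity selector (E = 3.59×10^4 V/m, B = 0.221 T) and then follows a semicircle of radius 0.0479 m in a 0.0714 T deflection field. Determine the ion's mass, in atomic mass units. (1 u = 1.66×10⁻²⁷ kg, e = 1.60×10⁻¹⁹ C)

v = E/B₁ = 1.62×10^5 m/s.
From r = mv/(qB₂), m = qB₂r/v = (1×1.60×10^-19)(0.0714)(0.0479) / (1.62×10^5) = 3.37×10^-27 kg.
In atomic mass units: m = 3.37×10^-27 / 1.66×10^-27 = 2.03 u.

m ≈ 2.03 u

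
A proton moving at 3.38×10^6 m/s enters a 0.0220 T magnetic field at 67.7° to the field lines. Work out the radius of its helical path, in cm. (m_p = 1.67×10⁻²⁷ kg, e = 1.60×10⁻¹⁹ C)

r ≈ 148 cm

Only the perpendicular component v⊥ = v sin67.7° = 3.13×10^6 m/s is bent by the field.
r = m v⊥ /(qB) = (1.67×10^-27)(3.13×10^6) / [(1×1.60×10^-19)(0.0220)] = 1.48 m.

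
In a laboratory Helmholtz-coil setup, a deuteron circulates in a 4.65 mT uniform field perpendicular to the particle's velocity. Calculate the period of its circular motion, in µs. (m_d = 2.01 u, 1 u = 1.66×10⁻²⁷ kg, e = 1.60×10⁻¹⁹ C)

The cyclotron period is independent of speed: T = 2πm/(qB).
T = 2π(3.34×10^-27) / [(1×1.60×10^-19)(4.65×10^-3)] = 2.82×10^-5 s.

T ≈ 28.2 µs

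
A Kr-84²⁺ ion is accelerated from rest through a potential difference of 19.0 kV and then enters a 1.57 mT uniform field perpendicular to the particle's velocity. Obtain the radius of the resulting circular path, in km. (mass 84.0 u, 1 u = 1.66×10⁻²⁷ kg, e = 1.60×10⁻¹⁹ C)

r ≈ 0.0820 km

The kinetic energy gained is K = qV = (2×1.60×10^-19)(1.90×10^4) = 6.08×10^-15 J.
v = √(2K/m) = 2.95×10^5 m/s.
r = mv/(qB) = (1.39×10^-25)(2.95×10^5) / [(2×1.60×10^-19)(1.57×10^-3)] = 82.0 m.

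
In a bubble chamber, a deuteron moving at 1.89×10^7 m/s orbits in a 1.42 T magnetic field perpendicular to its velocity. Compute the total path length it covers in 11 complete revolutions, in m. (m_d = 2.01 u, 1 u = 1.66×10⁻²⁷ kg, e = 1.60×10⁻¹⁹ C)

L ≈ 19.2 m

r = mv/(qB) = 0.278 m, so one revolution covers 2πr = 1.74 m.
In 11 revolutions: L = 11·2πr = 19.2 m.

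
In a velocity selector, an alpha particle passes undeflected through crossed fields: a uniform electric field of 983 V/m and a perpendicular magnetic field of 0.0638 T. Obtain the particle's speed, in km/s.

v ≈ 15.4 km/s

For zero net force, qE = qvB, so v = E/B.
v = (983) / (0.0638) = 1.54×10^4 m/s.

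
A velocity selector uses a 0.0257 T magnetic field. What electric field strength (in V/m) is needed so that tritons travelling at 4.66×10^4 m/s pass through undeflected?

E ≈ 1200 V/m

qE = qvB ⇒ E = vB = (4.66×10^4)(0.0257) = 1200 V/m.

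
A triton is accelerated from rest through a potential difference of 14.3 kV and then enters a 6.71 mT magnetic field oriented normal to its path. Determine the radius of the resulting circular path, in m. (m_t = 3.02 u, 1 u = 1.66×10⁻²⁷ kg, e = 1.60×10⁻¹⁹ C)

r ≈ 4.46 m

The kinetic energy gained is K = qV = (1×1.60×10^-19)(1.43×10^4) = 2.29×10^-15 J.
v = √(2K/m) = 9.55×10^5 m/s.
r = mv/(qB) = (5.01×10^-27)(9.55×10^5) / [(1×1.60×10^-19)(6.71×10^-3)] = 4.46 m.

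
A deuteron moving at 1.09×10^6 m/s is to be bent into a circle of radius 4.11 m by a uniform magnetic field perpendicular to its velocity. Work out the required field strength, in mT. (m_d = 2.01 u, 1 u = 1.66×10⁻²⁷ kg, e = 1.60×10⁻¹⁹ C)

B ≈ 5.53 mT

qvB = mv²/r gives B = mv/(qr).
B = (3.34×10^-27)(1.09×10^6) / [(1×1.60×10^-19)(4.11)] = 5.53×10^-3 T.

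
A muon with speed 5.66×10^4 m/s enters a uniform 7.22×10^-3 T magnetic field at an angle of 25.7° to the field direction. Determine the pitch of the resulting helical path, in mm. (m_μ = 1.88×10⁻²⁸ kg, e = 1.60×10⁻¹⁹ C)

The velocity component along B is v∥ = v cos25.7° = 5.10×10^4 m/s.
The cyclotron period T = 2πm/(qB) = 1.02×10^-6 s is set by m, q, B alone.
Pitch = v∥·T = (5.10×10^4)(1.02×10^-6) = 0.0522 m.

pitch ≈ 52.2 mm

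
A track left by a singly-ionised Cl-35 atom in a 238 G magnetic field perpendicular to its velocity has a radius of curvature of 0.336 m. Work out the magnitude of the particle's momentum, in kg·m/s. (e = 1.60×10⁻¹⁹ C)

p ≈ 1.28×10^-21 kg·m/s

Since qvB = mv²/r, the momentum p = mv = qBr.
p = (1×1.60×10^-19)(0.0238)(0.336) = 1.28×10^-21 kg·m/s.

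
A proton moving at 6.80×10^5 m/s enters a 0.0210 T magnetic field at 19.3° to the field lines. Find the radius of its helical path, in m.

Only the perpendicular component v⊥ = v sin19.3° = 2.25×10^5 m/s is bent by the field.
r = m v⊥ /(qB) = (1.67×10^-27)(2.25×10^5) / [(1×1.60×10^-19)(0.0210)] = 0.112 m.

r ≈ 0.112 m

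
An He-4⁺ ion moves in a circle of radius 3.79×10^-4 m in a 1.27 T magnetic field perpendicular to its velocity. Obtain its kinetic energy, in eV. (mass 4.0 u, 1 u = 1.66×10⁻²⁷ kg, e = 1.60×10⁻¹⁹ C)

v = qBr/m = (1×1.60×10^-19)(1.27)(3.79×10^-4) / (6.64×10^-27) = 1.16×10^4 m/s.
K = ½mv² = 0.5·(6.64×10^-27)·(1.16×10^4)² = 4.47×10^-19 J = 2.79 eV.

K ≈ 2.79 eV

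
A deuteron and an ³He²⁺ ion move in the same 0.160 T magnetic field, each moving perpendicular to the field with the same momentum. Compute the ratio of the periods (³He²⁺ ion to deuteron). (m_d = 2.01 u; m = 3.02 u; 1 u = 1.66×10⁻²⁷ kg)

ratio ≈ 0.751

T = 2πm/(qB) is independent of speed, so T₂/T₁ = (m₂/q₂)/(m₁/q₁).
T_{³He²⁺ ion}/T_{deuteron} = (5.01×10^-27/2e) / (3.34×10^-27/1e) = 0.751.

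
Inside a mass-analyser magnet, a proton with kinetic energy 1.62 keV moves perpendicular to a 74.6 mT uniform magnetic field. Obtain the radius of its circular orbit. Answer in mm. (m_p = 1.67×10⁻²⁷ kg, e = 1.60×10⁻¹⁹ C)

r ≈ 78.0 mm

Convert the energy: K = 1.62 keV = 2.59×10^-16 J.
v = √(2K/m) = √(2·2.59×10^-16/1.67×10^-27) = 5.57×10^5 m/s.
r = mv/(qB) = (1.67×10^-27)(5.57×10^5) / [(1×1.60×10^-19)(0.0746)] = 0.0780 m.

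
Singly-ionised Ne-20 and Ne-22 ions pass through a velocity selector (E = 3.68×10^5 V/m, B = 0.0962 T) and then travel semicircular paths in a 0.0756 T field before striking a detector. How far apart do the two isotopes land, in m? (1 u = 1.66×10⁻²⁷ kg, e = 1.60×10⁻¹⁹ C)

Δd ≈ 2.10 m

Both emerge at v = E/B₁ = 3.83×10^6 m/s.
r = mv/(qB₂), so r₁ = 10.50 m and r₂ = 11.55 m, giving Δr = 1.05 m.
After a semicircle each ion lands a diameter 2r from the entry slit, so the separation is 2Δr = 2.10 m.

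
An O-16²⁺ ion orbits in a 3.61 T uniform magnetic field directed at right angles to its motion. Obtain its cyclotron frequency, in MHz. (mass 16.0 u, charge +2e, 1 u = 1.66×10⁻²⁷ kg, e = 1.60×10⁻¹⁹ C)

f ≈ 6.92 MHz

f = qB/(2πm) = (2×1.60×10^-19)(3.61) / [2π(2.66×10^-26)] = 6.92×10^6 Hz.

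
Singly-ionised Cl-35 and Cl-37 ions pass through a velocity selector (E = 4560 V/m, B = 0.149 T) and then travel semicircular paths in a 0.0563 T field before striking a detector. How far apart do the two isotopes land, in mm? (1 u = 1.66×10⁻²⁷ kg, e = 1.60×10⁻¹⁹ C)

Both emerge at v = E/B₁ = 3.06×10^4 m/s.
r = mv/(qB₂), so r₁ = 0.1974 m and r₂ = 0.2087 m, giving Δr = 0.0113 m.
After a semicircle each ion lands a diameter 2r from the entry slit, so the separation is 2Δr = 0.0226 m.

Δd ≈ 22.6 mm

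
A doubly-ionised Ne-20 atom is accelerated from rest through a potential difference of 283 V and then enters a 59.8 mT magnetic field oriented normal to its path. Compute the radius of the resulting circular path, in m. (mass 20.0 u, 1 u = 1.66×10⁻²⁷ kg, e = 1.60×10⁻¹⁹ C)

r ≈ 0.128 m

The kinetic energy gained is K = qV = (2×1.60×10^-19)(283) = 9.06×10^-17 J.
v = √(2K/m) = 7.39×10^4 m/s.
r = mv/(qB) = (3.32×10^-26)(7.39×10^4) / [(2×1.60×10^-19)(0.0598)] = 0.128 m.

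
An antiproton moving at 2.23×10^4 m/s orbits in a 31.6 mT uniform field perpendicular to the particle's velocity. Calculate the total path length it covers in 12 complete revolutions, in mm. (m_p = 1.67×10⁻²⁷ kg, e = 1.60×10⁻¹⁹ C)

L ≈ 555 mm

r = mv/(qB) = 7.37×10^-3 m, so one revolution covers 2πr = 0.0463 m.
In 12 revolutions: L = 12·2πr = 0.555 m.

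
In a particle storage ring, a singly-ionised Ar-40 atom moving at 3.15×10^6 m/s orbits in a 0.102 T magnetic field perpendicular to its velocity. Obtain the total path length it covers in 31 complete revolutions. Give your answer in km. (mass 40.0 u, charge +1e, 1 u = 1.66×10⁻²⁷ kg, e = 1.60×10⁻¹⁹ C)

r = mv/(qB) = 12.8 m, so one revolution covers 2πr = 80.5 m.
In 31 revolutions: L = 31·2πr = 2500 m.

L ≈ 2.50 km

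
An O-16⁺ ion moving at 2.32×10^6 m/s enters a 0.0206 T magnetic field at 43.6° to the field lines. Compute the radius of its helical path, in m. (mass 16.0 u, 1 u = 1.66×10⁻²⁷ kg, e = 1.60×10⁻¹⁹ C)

Only the perpendicular component v⊥ = v sin43.6° = 1.60×10^6 m/s is bent by the field.
r = m v⊥ /(qB) = (2.66×10^-26)(1.60×10^6) / [(1×1.60×10^-19)(0.0206)] = 12.9 m.

r ≈ 12.9 m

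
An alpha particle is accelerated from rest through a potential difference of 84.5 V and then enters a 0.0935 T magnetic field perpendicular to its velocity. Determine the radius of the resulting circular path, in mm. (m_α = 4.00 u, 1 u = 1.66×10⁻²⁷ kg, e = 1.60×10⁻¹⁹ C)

The kinetic energy gained is K = qV = (2×1.60×10^-19)(84.5) = 2.70×10^-17 J.
v = √(2K/m) = 9.02×10^4 m/s.
r = mv/(qB) = (6.64×10^-27)(9.02×10^4) / [(2×1.60×10^-19)(0.0935)] = 0.0200 m.

r ≈ 20.0 mm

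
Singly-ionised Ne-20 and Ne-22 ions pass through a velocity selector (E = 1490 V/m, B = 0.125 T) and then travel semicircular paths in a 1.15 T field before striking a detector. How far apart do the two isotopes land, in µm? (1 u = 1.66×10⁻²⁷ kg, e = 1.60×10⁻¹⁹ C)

Δd ≈ 430 µm

Both emerge at v = E/B₁ = 1.19×10^4 m/s.
r = mv/(qB₂), so r₁ = 2.151×10^-3 m and r₂ = 2.366×10^-3 m, giving Δr = 2.15×10^-4 m.
After a semicircle each ion lands a diameter 2r from the entry slit, so the separation is 2Δr = 4.30×10^-4 m.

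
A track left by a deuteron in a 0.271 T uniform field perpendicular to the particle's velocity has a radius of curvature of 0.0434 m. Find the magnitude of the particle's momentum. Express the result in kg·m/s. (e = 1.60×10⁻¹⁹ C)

Since qvB = mv²/r, the momentum p = mv = qBr.
p = (1×1.60×10^-19)(0.271)(0.0434) = 1.88×10^-21 kg·m/s.

p ≈ 1.88×10^-21 kg·m/s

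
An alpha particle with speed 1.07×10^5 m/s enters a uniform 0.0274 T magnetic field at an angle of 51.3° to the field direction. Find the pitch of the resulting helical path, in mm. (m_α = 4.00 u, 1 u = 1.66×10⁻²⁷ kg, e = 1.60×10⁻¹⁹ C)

pitch ≈ 318 mm

The velocity component along B is v∥ = v cos51.3° = 6.69×10^4 m/s.
The cyclotron period T = 2πm/(qB) = 4.76×10^-6 s is set by m, q, B alone.
Pitch = v∥·T = (6.69×10^4)(4.76×10^-6) = 0.318 m.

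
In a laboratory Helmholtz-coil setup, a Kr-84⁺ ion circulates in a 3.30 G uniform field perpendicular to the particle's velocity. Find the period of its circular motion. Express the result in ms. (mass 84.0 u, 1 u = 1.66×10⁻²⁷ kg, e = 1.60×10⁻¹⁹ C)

T ≈ 16.6 ms

The cyclotron period is independent of speed: T = 2πm/(qB).
T = 2π(1.39×10^-25) / [(1×1.60×10^-19)(3.30×10^-4)] = 0.0166 s.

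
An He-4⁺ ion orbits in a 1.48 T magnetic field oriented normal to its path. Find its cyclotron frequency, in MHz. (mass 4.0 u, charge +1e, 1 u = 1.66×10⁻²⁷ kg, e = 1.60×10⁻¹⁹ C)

f ≈ 5.68 MHz

f = qB/(2πm) = (1×1.60×10^-19)(1.48) / [2π(6.64×10^-27)] = 5.68×10^6 Hz.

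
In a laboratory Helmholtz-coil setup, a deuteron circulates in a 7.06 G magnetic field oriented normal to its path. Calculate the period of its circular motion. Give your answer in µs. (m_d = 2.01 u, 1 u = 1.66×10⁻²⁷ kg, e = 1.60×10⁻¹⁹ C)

The cyclotron period is independent of speed: T = 2πm/(qB).
T = 2π(3.34×10^-27) / [(1×1.60×10^-19)(7.06×10^-4)] = 1.86×10^-4 s.

T ≈ 186 µs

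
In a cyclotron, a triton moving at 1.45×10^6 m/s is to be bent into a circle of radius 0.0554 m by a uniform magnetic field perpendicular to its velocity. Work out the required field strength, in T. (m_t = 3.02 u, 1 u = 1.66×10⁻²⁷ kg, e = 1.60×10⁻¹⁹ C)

qvB = mv²/r gives B = mv/(qr).
B = (5.01×10^-27)(1.45×10^6) / [(1×1.60×10^-19)(0.0554)] = 0.820 T.

B ≈ 0.820 T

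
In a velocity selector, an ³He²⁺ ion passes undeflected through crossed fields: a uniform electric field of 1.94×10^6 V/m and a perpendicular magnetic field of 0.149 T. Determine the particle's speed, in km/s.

For zero net force, qE = qvB, so v = E/B.
v = (1.94×10^6) / (0.149) = 1.30×10^7 m/s.

v ≈ 13000 km/s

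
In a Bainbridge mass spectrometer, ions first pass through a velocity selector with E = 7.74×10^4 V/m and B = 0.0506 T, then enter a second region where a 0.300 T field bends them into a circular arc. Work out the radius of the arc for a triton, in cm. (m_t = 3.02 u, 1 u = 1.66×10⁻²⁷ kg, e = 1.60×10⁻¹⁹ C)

r ≈ 16.0 cm

The selector passes v = E/B = 7.74×10^4/0.0506 = 1.53×10^6 m/s.
In the deflection region, r = mv/(qB₂) = (5.01×10^-27)(1.53×10^6) / [(1×1.60×10^-19)(0.300)] = 0.160 m.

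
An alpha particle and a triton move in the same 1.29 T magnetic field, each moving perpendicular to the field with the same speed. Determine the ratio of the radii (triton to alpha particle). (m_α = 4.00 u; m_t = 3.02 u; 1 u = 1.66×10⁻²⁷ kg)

r = mv/(qB) ⇒ at equal v, r ∝ m/q.
r_{triton}/r_{alpha particle} = 1.51.

ratio ≈ 1.51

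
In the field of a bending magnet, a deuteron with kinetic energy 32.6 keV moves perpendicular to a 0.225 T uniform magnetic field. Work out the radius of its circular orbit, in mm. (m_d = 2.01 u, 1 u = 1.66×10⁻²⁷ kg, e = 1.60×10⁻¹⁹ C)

r ≈ 164 mm

Convert the energy: K = 32.6 keV = 5.22×10^-15 J.
v = √(2K/m) = √(2·5.22×10^-15/3.34×10^-27) = 1.77×10^6 m/s.
r = mv/(qB) = (3.34×10^-27)(1.77×10^6) / [(1×1.60×10^-19)(0.225)] = 0.164 m.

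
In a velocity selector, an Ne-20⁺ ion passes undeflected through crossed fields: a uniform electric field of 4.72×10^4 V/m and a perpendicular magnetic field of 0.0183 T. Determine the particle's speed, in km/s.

v ≈ 2580 km/s

For zero net force, qE = qvB, so v = E/B.
v = (4.72×10^4) / (0.0183) = 2.58×10^6 m/s.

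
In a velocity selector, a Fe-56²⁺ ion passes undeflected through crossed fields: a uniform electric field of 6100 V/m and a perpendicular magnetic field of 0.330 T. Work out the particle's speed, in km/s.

For zero net force, qE = qvB, so v = E/B.
v = (6100) / (0.330) = 1.85×10^4 m/s.

v ≈ 18.5 km/s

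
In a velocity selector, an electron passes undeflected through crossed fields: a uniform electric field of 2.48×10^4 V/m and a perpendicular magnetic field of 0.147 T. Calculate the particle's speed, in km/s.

v ≈ 169 km/s

For zero net force, qE = qvB, so v = E/B.
v = (2.48×10^4) / (0.147) = 1.69×10^5 m/s.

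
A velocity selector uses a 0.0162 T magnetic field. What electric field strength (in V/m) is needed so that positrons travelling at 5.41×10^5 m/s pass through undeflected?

E ≈ 8760 V/m

qE = qvB ⇒ E = vB = (5.41×10^5)(0.0162) = 8760 V/m.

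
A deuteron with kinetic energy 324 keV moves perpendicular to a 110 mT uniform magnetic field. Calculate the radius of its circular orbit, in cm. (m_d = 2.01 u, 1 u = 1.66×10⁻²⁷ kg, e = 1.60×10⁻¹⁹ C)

r ≈ 106 cm

Convert the energy: K = 324 keV = 5.18×10^-14 J.
v = √(2K/m) = √(2·5.18×10^-14/3.34×10^-27) = 5.57×10^6 m/s.
r = mv/(qB) = (3.34×10^-27)(5.57×10^6) / [(1×1.60×10^-19)(0.110)] = 1.06 m.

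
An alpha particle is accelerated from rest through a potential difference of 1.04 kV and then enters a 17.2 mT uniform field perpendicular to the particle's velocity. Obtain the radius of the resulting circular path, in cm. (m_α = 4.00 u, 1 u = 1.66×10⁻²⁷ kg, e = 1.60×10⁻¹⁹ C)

The kinetic energy gained is K = qV = (2×1.60×10^-19)(1040) = 3.33×10^-16 J.
v = √(2K/m) = 3.17×10^5 m/s.
r = mv/(qB) = (6.64×10^-27)(3.17×10^5) / [(2×1.60×10^-19)(0.0172)] = 0.382 m.

r ≈ 38.2 cm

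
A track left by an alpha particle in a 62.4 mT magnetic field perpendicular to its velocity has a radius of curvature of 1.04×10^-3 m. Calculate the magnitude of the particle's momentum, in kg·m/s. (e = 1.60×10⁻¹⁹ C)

Since qvB = mv²/r, the momentum p = mv = qBr.
p = (2×1.60×10^-19)(0.0624)(1.04×10^-3) = 2.08×10^-23 kg·m/s.

p ≈ 2.08×10^-23 kg·m/s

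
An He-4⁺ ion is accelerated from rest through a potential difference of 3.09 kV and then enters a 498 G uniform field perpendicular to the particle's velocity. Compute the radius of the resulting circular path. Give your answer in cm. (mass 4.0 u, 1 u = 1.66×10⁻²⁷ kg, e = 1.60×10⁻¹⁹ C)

r ≈ 32.2 cm

The kinetic energy gained is K = qV = (1×1.60×10^-19)(3090) = 4.94×10^-16 J.
v = √(2K/m) = 3.86×10^5 m/s.
r = mv/(qB) = (6.64×10^-27)(3.86×10^5) / [(1×1.60×10^-19)(0.0498)] = 0.322 m.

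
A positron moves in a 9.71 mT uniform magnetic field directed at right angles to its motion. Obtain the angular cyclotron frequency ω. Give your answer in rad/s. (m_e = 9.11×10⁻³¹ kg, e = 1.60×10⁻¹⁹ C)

ω ≈ 1.71×10^9 rad/s

ω = qB/m = (1×1.60×10^-19)(9.71×10^-3) / (9.11×10^-31) = 1.71×10^9 rad/s.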